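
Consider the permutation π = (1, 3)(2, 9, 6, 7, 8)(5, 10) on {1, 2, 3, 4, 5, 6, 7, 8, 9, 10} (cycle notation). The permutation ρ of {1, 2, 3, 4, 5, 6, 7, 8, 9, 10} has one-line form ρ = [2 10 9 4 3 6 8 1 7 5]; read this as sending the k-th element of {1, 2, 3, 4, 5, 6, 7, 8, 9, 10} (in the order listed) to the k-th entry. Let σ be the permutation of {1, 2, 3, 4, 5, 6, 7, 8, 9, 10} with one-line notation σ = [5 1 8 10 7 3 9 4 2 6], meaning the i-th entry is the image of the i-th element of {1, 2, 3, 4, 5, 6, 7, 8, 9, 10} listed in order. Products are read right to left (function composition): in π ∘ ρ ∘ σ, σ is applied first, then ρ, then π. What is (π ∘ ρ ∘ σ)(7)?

8

Apply the permutations in order: σ(7) = 9, then ρ(9) = 7, then π(7) = 8. So (π ∘ ρ ∘ σ)(7) = 8.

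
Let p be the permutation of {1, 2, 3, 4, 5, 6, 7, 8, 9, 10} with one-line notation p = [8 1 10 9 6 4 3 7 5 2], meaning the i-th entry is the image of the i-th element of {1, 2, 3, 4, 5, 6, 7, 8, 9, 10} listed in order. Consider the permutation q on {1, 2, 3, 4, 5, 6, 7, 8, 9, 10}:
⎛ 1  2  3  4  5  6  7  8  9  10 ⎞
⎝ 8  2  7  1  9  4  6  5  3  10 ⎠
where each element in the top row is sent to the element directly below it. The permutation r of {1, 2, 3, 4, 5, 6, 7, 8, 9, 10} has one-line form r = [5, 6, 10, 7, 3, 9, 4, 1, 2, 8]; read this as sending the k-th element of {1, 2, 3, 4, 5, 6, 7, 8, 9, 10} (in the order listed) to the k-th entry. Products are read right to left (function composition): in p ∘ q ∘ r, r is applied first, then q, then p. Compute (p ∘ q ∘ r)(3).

Apply the permutations in order: r(3) = 10, then q(10) = 10, then p(10) = 2. So (p ∘ q ∘ r)(3) = 2.

2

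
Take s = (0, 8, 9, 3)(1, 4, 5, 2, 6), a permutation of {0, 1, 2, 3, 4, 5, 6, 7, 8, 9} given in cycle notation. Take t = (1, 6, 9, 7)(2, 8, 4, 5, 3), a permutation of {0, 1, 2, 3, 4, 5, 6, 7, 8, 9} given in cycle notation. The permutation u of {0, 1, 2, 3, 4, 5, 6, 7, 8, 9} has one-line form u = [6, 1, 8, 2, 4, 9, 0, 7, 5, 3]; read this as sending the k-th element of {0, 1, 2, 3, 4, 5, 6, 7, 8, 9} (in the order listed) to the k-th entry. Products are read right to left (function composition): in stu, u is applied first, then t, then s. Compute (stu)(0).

3

(stu)(0) = s(t(u(0))). u(0) = 6, then t(6) = 9, then s(9) = 3, so the result is 3.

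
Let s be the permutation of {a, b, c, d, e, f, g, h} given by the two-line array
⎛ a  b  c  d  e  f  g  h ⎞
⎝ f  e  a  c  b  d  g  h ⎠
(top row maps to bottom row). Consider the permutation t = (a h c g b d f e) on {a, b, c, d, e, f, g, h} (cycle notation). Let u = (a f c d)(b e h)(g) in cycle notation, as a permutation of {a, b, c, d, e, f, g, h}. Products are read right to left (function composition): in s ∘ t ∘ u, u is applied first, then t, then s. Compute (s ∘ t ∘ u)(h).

(s ∘ t ∘ u)(h) = s(t(u(h))). u(h) = b, then t(b) = d, then s(d) = c, so the result is c.

c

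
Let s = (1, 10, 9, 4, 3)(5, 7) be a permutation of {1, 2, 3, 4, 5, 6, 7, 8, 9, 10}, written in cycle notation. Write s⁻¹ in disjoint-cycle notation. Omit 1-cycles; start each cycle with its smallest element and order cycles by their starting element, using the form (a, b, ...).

(1, 3, 4, 9, 10)(5, 7)

Inverting a permutation written in cycle notation just reverses the order within every cycle.
After reversing and putting each cycle's least element first, s⁻¹ = (1, 3, 4, 9, 10)(5, 7).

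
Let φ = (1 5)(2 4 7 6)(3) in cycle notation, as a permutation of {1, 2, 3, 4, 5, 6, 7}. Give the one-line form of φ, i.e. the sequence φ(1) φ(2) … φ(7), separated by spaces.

Each element maps to the next entry in its cycle (wrapping to the front): 1↦5, 2↦4, 3↦3, 4↦7, 5↦1, 6↦2, 7↦6.
So the one-line form is 5 4 3 7 1 2 6.

5 4 3 7 1 2 6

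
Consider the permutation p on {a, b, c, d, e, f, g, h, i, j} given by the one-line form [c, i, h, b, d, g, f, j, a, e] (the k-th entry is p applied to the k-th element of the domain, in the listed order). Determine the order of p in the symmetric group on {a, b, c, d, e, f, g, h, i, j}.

Decomposing into disjoint cycles gives cycle lengths 8, 2.
Since disjoint cycles commute, ord(p) = lcm(8, 2) = 8.

8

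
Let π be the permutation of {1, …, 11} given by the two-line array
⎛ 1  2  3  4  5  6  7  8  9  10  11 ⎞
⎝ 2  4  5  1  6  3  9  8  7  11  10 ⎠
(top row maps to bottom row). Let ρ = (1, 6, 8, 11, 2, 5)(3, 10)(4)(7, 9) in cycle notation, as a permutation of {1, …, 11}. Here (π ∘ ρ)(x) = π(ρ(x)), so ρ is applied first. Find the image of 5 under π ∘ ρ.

First apply ρ: ρ(5) = 1, then π(1) = 2. Thus (π ∘ ρ)(5) = 2.

2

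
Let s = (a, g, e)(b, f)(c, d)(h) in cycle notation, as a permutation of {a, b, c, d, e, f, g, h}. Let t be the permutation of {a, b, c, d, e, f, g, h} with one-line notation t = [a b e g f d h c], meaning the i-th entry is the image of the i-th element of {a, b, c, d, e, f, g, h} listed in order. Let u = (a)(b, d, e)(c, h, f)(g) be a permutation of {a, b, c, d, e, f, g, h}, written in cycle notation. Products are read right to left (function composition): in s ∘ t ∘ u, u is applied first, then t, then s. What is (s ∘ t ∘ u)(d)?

(s ∘ t ∘ u)(d) = s(t(u(d))). u(d) = e, then t(e) = f, then s(f) = b, so the result is b.

b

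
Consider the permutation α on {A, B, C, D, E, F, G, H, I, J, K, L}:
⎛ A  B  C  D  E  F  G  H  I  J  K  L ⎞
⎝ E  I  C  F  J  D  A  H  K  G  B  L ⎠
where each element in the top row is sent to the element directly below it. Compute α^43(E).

Tracing E → J → … returns to E after 4 steps, so E lies in a 4-cycle (A, E, J, G).
Powers repeat with period 4 on this cycle, and 43 mod 4 = 3, so α^43(E) = α^3(E).
Stepping 3 places around the cycle: E → J → G → A.

A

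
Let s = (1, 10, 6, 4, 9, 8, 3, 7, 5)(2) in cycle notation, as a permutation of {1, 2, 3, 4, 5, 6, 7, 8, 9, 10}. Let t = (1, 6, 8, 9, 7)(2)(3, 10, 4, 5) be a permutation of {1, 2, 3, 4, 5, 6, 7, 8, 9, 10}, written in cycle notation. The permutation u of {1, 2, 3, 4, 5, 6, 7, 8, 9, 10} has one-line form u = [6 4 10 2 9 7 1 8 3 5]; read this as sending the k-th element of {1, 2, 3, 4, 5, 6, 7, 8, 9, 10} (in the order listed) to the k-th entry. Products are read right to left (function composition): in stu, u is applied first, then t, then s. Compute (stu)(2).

1

(stu)(2) = s(t(u(2))). u(2) = 4, then t(4) = 5, then s(5) = 1, so the result is 1.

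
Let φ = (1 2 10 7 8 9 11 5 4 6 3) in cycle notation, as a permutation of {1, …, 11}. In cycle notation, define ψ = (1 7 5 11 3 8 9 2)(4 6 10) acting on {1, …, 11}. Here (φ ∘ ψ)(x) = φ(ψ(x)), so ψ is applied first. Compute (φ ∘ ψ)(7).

4

(φ ∘ ψ)(7) = φ(ψ(7)). ψ(7) = 5, then φ(5) = 4. So (φ ∘ ψ)(7) = 4.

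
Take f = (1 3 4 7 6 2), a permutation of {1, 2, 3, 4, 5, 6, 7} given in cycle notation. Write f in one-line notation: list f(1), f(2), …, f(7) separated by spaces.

Reading each image from the cycles: 1→3, 2→1, 3→4, 4→7, 5→5, 6→2, 7→6.
So the one-line form is 3 1 4 7 5 2 6.

3 1 4 7 5 2 6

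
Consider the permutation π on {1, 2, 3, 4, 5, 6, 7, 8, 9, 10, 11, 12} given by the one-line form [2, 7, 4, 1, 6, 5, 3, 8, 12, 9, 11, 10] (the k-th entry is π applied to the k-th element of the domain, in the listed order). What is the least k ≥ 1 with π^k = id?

The disjoint-cycle form of π has cycle lengths 5, 3, 2, 1, 1.
Since disjoint cycles commute, ord(π) = lcm(5, 3, 2) = 30.

30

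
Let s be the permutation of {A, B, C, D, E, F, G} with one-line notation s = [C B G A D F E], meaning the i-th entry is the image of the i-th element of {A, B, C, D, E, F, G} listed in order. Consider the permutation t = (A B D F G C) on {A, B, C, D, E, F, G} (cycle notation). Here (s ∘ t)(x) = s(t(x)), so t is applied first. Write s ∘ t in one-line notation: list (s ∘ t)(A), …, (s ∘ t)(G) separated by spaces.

B A C F D E G

Chase each element through t then s: A → B → B; B → D → A; C → A → C; D → F → F; E → E → D; F → G → E; G → C → G.
So s ∘ t in one-line form is B A C F D E G.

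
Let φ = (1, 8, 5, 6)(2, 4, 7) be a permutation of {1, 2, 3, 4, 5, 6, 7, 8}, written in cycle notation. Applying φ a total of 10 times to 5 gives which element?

5 lies in the 4-cycle (1, 8, 5, 6).
On a 4-cycle, φ^4 is the identity, so φ^10 = φ^2 there (10 ≡ 2 mod 4).
Advancing 2 steps from 5: 5 → 6 → 1.

1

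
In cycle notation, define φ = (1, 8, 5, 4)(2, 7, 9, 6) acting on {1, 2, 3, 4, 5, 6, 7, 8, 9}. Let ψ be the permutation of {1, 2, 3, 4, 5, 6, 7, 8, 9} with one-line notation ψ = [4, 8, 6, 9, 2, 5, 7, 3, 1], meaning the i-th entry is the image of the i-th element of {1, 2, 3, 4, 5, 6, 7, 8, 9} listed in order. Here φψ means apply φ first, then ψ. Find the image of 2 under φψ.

7

First apply φ: φ(2) = 7, then ψ(7) = 7. Thus (φψ)(2) = 7.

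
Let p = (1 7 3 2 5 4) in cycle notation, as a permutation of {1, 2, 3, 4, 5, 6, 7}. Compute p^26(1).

3

1 lies in the 6-cycle (1 7 3 2 5 4).
Since the cycle has length 6, p^26 acts on it the same as p^2 (26 mod 6 = 2).
Stepping 2 places around the cycle: 1 → 7 → 3.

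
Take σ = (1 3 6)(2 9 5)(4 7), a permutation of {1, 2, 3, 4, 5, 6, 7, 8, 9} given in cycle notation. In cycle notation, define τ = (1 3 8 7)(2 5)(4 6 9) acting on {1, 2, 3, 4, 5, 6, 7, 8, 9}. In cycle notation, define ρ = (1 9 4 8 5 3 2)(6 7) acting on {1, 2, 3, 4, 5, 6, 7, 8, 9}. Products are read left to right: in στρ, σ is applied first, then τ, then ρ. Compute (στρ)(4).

9

(στρ)(4) = ρ(τ(σ(4))). σ(4) = 7, then τ(7) = 1, then ρ(1) = 9, so the result is 9.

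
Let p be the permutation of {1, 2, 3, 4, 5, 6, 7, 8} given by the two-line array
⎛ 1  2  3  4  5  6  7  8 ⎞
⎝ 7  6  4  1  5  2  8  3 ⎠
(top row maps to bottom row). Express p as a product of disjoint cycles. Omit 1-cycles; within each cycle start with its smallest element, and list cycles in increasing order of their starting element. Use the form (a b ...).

(1 7 8 3 4)(2 6)

From 1: 1 → 7 → 8 → 3 → 4 → 1, closing the cycle (1 7 8 3 4).
Repeating from the next unused element and collecting all non-trivial cycles gives (1 7 8 3 4)(2 6).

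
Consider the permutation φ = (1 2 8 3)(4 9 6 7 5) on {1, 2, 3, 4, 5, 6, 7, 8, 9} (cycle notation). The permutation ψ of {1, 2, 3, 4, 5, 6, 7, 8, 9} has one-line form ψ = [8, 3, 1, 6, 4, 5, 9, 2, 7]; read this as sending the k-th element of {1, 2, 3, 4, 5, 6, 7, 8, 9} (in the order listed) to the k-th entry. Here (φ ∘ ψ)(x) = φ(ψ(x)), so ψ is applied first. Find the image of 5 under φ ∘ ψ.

ψ(5) = 4, then φ(4) = 9; composing gives (φ ∘ ψ)(5) = 9.

9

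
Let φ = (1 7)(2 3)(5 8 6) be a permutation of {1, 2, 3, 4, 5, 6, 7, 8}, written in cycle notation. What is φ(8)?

Within (5 8 6), 8 ↦ 6.

6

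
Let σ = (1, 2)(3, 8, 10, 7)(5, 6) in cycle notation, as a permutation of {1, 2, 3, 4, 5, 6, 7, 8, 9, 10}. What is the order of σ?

4

The disjoint cycles have lengths 4, 2, 2, 1, 1.
The order is lcm(4, 2, 2) = 4.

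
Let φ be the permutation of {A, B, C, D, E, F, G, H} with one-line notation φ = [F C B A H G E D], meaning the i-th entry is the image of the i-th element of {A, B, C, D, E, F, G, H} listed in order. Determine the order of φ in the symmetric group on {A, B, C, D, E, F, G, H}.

Writing φ as disjoint cycles, the cycle lengths are 6, 2.
The order is lcm(6, 2) = 6.

6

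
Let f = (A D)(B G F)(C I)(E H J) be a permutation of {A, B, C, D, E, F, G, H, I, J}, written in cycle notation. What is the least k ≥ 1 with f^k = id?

6

The cycle type of f is (3, 3, 2, 2).
Since disjoint cycles commute, ord(f) = lcm(3, 3, 2, 2) = 6.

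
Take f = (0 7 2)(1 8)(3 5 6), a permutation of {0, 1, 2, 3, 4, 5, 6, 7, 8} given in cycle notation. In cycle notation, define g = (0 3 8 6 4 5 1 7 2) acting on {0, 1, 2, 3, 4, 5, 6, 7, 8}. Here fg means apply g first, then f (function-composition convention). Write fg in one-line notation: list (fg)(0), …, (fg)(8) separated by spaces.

5 2 7 1 6 8 4 0 3

For each element, apply g then f: 0 → 3 → 5; 1 → 7 → 2; 2 → 0 → 7; 3 → 8 → 1; 4 → 5 → 6; 5 → 1 → 8; 6 → 4 → 4; 7 → 2 → 0; 8 → 6 → 3.
So fg in one-line form is 5 2 7 1 6 8 4 0 3.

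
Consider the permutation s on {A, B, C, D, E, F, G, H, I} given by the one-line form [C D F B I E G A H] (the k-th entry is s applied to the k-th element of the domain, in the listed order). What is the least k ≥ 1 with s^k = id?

Writing s as disjoint cycles, the cycle lengths are 6, 2, 1.
The order of s is the least common multiple of its cycle lengths: lcm(6, 2) = 6.

6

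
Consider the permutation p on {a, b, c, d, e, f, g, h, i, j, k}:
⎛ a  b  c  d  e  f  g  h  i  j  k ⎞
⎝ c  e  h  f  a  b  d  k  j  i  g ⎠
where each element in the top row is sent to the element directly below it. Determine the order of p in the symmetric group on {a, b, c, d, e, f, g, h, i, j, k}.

The disjoint-cycle form of p has cycle lengths 9, 2.
Since disjoint cycles commute, ord(p) = lcm(9, 2) = 18.

18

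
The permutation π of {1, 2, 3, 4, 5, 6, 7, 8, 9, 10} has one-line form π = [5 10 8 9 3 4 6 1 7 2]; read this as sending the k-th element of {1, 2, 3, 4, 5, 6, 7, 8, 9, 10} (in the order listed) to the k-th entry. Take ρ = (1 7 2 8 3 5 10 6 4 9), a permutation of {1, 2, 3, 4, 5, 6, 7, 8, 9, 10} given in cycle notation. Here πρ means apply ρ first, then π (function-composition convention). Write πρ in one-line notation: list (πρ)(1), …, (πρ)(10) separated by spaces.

6 1 3 7 2 9 10 8 5 4

(πρ)(x) = π(ρ(x)). Computing each image: π(ρ(1)) = π(7) = 6, π(ρ(2)) = π(8) = 1, π(ρ(3)) = π(5) = 3, π(ρ(4)) = π(9) = 7, π(ρ(5)) = π(10) = 2, π(ρ(6)) = π(4) = 9, π(ρ(7)) = π(2) = 10, π(ρ(8)) = π(3) = 8, π(ρ(9)) = π(1) = 5, π(ρ(10)) = π(6) = 4.
Hence πρ = [6 1 3 7 2 9 10 8 5 4].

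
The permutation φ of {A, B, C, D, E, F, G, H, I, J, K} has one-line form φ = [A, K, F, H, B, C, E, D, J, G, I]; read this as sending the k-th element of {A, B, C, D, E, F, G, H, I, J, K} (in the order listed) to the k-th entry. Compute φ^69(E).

Tracing E → B → … returns to E after 6 steps, so E lies in a 6-cycle (B K I J G E).
Powers repeat with period 6 on this cycle, and 69 mod 6 = 3, so φ^69(E) = φ^3(E).
Advancing 3 steps from E: E → B → K → I.

I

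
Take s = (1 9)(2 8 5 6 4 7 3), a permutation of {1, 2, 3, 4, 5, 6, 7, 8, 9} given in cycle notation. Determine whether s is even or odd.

The cycle lengths are 7, 2.
A cycle is odd iff its length is even; s has 1 even-length cycle, so sgn(s) = (−1)^1 and s is odd.

odd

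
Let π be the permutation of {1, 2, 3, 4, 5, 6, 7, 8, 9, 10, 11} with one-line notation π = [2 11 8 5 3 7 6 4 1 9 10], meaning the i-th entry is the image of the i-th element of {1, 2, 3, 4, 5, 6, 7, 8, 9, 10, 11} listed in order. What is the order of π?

20

The disjoint-cycle form of π has cycle lengths 5, 4, 2.
Since disjoint cycles commute, ord(π) = lcm(5, 4, 2) = 20.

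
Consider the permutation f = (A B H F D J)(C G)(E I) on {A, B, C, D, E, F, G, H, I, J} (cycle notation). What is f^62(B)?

B lies in the 6-cycle (A B H F D J).
On a 6-cycle, f^6 is the identity, so f^62 = f^2 there (62 ≡ 2 mod 6).
Stepping 2 places around the cycle: B → H → F.

F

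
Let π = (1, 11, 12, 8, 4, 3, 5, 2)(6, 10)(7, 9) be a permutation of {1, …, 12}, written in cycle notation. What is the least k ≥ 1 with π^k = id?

The cycle type of π is (8, 2, 2).
The order is lcm(8, 2, 2) = 8.

8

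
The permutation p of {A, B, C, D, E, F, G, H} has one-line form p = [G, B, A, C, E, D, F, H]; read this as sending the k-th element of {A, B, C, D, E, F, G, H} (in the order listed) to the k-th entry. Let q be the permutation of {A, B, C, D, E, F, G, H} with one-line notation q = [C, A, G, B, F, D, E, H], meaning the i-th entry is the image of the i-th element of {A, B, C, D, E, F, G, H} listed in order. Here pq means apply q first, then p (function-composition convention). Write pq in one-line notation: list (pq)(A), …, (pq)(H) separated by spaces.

(pq)(x) = p(q(x)). Computing each image: p(q(A)) = p(C) = A, p(q(B)) = p(A) = G, p(q(C)) = p(G) = F, p(q(D)) = p(B) = B, p(q(E)) = p(F) = D, p(q(F)) = p(D) = C, p(q(G)) = p(E) = E, p(q(H)) = p(H) = H.
Hence pq = [A G F B D C E H].

A G F B D C E H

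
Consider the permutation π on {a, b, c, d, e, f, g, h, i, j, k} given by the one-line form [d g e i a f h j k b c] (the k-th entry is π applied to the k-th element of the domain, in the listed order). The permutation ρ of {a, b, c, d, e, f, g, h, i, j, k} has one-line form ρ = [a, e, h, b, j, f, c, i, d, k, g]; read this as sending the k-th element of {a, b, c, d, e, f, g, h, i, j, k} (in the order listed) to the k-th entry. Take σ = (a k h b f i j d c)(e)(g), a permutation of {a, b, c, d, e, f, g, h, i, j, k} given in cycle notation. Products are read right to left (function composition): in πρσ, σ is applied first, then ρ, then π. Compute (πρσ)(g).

(πρσ)(g) = π(ρ(σ(g))). σ(g) = g, then ρ(g) = c, then π(c) = e, so the result is e.

e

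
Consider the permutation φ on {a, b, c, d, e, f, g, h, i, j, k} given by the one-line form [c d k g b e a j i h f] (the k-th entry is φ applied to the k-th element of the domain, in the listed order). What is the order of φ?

8

Writing φ as disjoint cycles, the cycle lengths are 8, 2, 1.
The order of φ is the least common multiple of its cycle lengths: lcm(8, 2) = 8.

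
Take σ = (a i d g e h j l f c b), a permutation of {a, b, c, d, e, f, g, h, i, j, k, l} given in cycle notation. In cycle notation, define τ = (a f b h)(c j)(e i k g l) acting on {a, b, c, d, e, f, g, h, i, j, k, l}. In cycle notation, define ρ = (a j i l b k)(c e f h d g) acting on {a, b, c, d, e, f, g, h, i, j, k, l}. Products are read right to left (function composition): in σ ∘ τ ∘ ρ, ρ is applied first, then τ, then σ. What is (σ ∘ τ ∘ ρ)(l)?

Apply the permutations in order: ρ(l) = b, then τ(b) = h, then σ(h) = j. So (σ ∘ τ ∘ ρ)(l) = j.

j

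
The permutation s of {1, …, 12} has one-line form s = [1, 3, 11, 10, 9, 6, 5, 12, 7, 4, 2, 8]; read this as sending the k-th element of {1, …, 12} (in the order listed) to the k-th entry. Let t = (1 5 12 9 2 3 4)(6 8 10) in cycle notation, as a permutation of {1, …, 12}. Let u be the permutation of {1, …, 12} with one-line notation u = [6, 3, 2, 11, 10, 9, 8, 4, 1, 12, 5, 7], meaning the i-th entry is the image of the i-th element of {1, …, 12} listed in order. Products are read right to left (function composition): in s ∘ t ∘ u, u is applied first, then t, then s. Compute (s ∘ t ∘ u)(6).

(s ∘ t ∘ u)(6) = s(t(u(6))). u(6) = 9, then t(9) = 2, then s(2) = 3, so the result is 3.

3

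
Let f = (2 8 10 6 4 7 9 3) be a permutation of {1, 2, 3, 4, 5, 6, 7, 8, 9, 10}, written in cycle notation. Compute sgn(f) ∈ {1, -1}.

-1

The cycle lengths are 8, 1, 1.
A cycle of length ℓ contributes ℓ−1 transpositions, so f is a product of 7 transpositions — odd.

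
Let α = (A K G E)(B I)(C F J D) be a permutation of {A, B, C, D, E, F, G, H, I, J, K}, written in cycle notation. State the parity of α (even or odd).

odd

The cycle lengths are 4, 4, 2, 1.
A cycle of length ℓ contributes ℓ−1 transpositions, so α is a product of 3 + 3 + 1 = 7 transpositions — odd.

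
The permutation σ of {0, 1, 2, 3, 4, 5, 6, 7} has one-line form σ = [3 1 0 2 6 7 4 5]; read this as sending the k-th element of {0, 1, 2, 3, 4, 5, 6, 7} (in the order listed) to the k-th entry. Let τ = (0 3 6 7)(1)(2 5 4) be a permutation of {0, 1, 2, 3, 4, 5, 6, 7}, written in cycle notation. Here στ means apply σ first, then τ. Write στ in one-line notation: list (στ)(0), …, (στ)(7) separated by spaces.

6 1 3 5 7 0 2 4

(στ)(x) = τ(σ(x)). Computing each image: τ(σ(0)) = τ(3) = 6, τ(σ(1)) = τ(1) = 1, τ(σ(2)) = τ(0) = 3, τ(σ(3)) = τ(2) = 5, τ(σ(4)) = τ(6) = 7, τ(σ(5)) = τ(7) = 0, τ(σ(6)) = τ(4) = 2, τ(σ(7)) = τ(5) = 4.
Hence στ = [6 1 3 5 7 0 2 4].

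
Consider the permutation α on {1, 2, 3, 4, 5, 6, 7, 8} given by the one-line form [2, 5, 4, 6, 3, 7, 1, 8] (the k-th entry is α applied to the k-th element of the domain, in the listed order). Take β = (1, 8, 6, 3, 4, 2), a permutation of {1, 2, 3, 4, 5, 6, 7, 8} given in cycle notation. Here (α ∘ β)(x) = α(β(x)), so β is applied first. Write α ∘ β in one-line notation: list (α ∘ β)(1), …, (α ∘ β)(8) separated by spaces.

(α ∘ β)(x) = α(β(x)). Computing each image: α(β(1)) = α(8) = 8, α(β(2)) = α(1) = 2, α(β(3)) = α(4) = 6, α(β(4)) = α(2) = 5, α(β(5)) = α(5) = 3, α(β(6)) = α(3) = 4, α(β(7)) = α(7) = 1, α(β(8)) = α(6) = 7.
Hence α ∘ β = [8 2 6 5 3 4 1 7].

8 2 6 5 3 4 1 7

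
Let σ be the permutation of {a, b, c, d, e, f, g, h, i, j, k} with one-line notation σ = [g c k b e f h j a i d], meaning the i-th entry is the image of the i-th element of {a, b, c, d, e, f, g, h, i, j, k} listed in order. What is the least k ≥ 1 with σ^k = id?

The disjoint-cycle form of σ has cycle lengths 5, 4, 1, 1.
The order is lcm(5, 4) = 20.

20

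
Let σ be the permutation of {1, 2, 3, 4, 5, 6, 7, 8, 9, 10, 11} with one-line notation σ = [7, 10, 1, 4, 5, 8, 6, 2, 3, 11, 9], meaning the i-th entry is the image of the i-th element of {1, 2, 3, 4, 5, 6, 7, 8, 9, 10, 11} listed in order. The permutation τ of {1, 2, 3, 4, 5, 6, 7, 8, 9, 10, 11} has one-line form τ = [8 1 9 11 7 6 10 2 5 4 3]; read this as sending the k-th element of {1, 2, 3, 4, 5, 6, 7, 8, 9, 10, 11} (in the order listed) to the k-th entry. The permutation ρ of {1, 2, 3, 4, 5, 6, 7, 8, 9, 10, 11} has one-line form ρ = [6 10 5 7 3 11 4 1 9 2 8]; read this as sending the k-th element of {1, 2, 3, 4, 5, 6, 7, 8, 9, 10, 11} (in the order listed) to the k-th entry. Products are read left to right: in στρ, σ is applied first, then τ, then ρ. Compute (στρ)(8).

(στρ)(8) = ρ(τ(σ(8))). σ(8) = 2, then τ(2) = 1, then ρ(1) = 6, so the result is 6.

6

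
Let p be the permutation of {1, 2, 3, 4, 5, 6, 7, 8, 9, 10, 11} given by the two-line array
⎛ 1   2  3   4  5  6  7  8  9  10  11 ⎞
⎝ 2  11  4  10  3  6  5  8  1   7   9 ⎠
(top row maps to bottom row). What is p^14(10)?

Tracing 10 → 7 → … returns to 10 after 5 steps, so 10 lies in a 5-cycle (3, 4, 10, 7, 5).
Powers repeat with period 5 on this cycle, and 14 mod 5 = 4, so p^14(10) = p^4(10).
Advancing 4 steps from 10: 10 → 7 → 5 → 3 → 4.

4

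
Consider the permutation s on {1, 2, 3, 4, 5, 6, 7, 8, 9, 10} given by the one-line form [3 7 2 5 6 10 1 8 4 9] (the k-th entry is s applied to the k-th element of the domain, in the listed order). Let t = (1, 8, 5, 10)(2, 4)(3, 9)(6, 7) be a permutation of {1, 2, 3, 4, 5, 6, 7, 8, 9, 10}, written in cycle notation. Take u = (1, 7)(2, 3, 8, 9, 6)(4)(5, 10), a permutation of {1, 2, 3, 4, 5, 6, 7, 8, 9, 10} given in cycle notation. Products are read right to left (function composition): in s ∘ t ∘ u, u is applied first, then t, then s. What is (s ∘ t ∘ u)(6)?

5

Apply the permutations in order: u(6) = 2, then t(2) = 4, then s(4) = 5. So (s ∘ t ∘ u)(6) = 5.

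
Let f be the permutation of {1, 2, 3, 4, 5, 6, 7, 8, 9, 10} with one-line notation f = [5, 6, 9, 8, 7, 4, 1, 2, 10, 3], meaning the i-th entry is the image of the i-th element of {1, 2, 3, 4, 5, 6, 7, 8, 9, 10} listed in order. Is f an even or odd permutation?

odd

In disjoint-cycle form the cycle lengths are 4, 3, 3.
A cycle is odd iff its length is even; f has 1 even-length cycle, so sgn(f) = (−1)^1 and f is odd.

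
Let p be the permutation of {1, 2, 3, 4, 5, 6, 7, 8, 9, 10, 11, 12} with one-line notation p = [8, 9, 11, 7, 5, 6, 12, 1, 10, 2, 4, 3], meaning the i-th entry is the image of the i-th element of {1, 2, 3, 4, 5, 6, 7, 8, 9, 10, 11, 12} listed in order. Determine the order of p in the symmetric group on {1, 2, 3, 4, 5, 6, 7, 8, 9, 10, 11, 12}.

30

Writing p as disjoint cycles, the cycle lengths are 5, 3, 2, 1, 1.
Since disjoint cycles commute, ord(p) = lcm(5, 3, 2) = 30.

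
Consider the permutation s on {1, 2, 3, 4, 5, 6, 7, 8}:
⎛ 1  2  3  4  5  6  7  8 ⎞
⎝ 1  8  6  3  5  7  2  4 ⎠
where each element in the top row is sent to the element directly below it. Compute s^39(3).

2

Tracing 3 → 6 → … returns to 3 after 6 steps, so 3 lies in a 6-cycle (2 8 4 3 6 7).
On a 6-cycle, s^6 is the identity, so s^39 = s^3 there (39 ≡ 3 mod 6).
Advancing 3 steps from 3: 3 → 6 → 7 → 2.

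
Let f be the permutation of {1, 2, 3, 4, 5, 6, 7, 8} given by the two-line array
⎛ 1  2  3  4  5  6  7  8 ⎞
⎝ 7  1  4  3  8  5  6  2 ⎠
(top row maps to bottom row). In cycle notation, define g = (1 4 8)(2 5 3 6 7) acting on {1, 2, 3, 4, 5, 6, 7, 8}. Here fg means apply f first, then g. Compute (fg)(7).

7

f(7) = 6, then g(6) = 7; composing gives (fg)(7) = 7.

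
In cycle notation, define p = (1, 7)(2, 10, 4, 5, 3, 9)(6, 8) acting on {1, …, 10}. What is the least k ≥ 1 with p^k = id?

6

The cycle type of p is (6, 2, 2).
The order is lcm(6, 2, 2) = 6.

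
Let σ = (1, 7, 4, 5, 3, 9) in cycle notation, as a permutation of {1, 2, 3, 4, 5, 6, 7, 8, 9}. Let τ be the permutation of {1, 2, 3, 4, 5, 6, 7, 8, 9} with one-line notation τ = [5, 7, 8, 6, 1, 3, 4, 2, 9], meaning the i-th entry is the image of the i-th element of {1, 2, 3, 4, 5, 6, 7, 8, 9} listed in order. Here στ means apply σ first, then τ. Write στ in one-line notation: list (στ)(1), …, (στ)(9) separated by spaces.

4 7 9 1 8 3 6 2 5

Chase each element through σ then τ: 1 → 7 → 4; 2 → 2 → 7; 3 → 9 → 9; 4 → 5 → 1; 5 → 3 → 8; 6 → 6 → 3; 7 → 4 → 6; 8 → 8 → 2; 9 → 1 → 5.
Collecting the images, στ = [4 7 9 1 8 3 6 2 5].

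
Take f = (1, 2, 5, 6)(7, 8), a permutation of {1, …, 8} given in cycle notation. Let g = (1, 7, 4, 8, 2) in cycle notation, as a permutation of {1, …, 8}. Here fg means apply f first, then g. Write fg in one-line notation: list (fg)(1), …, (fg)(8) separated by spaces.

(fg)(x) = g(f(x)). Computing each image: g(f(1)) = g(2) = 1, g(f(2)) = g(5) = 5, g(f(3)) = g(3) = 3, g(f(4)) = g(4) = 8, g(f(5)) = g(6) = 6, g(f(6)) = g(1) = 7, g(f(7)) = g(8) = 2, g(f(8)) = g(7) = 4.
Hence fg = [1 5 3 8 6 7 2 4].

1 5 3 8 6 7 2 4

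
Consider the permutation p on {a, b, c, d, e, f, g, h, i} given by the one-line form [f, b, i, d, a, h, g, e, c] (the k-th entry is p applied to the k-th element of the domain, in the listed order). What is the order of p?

4

Writing p as disjoint cycles, the cycle lengths are 4, 2, 1, 1, 1.
The order of p is the least common multiple of its cycle lengths: lcm(4, 2) = 4.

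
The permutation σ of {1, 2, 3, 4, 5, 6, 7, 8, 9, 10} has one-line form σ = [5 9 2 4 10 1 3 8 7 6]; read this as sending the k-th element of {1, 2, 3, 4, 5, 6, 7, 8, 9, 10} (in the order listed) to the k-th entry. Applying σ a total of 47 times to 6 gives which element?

10

Tracing 6 → 1 → … returns to 6 after 4 steps, so 6 lies in a 4-cycle (1, 5, 10, 6).
On a 4-cycle, σ^4 is the identity, so σ^47 = σ^3 there (47 ≡ 3 mod 4).
Advancing 3 steps from 6: 6 → 1 → 5 → 10.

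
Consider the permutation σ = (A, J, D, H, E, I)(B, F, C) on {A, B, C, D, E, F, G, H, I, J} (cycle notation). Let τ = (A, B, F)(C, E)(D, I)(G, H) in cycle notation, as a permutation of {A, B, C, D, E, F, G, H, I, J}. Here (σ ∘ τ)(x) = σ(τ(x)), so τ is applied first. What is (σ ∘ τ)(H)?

First apply τ: τ(H) = G, then σ(G) = G. Thus (σ ∘ τ)(H) = G.

G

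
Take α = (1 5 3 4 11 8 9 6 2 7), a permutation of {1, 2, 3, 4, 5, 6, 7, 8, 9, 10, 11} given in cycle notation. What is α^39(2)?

6

2 lies in the 10-cycle (1 5 3 4 11 8 9 6 2 7).
On a 10-cycle, α^10 is the identity, so α^39 = α^9 there (39 ≡ 9 mod 10).
Advancing 9 steps from 2: 2 → 7 → 1 → 5 → 3 → 4 → 11 → 8 → 9 → 6.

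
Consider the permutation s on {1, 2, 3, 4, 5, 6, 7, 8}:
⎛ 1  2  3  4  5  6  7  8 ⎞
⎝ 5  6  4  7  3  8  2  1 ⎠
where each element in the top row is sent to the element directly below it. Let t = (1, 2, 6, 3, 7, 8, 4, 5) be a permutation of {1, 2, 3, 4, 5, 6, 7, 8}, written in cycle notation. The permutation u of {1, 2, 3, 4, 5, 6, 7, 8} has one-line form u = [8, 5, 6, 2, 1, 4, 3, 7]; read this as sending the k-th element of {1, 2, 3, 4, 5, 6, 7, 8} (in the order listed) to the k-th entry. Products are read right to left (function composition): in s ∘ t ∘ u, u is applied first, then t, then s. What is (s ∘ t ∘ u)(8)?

1

(s ∘ t ∘ u)(8) = s(t(u(8))). u(8) = 7, then t(7) = 8, then s(8) = 1, so the result is 1.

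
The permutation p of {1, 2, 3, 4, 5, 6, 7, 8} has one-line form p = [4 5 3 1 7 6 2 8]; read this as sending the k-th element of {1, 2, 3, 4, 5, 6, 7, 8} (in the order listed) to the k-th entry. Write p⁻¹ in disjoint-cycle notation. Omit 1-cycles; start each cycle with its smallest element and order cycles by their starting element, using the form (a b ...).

(1 4)(2 7 5)

First write p in disjoint cycles: (1 4)(2 5 7).
Reversing each cycle (and rotating so the smallest element leads) gives p⁻¹ = (1 4)(2 7 5).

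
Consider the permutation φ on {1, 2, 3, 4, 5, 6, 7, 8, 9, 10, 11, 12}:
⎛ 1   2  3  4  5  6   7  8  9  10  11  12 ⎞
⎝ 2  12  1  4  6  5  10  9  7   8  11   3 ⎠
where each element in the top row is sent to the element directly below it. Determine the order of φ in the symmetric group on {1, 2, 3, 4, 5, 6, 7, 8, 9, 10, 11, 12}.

4

The disjoint-cycle form of φ has cycle lengths 4, 4, 2, 1, 1.
The order of φ is the least common multiple of its cycle lengths: lcm(4, 4, 2) = 4.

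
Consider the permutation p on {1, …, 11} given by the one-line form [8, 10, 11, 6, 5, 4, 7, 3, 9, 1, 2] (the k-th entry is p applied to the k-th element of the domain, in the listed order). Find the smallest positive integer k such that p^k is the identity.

6

Writing p as disjoint cycles, the cycle lengths are 6, 2, 1, 1, 1.
Since disjoint cycles commute, ord(p) = lcm(6, 2) = 6.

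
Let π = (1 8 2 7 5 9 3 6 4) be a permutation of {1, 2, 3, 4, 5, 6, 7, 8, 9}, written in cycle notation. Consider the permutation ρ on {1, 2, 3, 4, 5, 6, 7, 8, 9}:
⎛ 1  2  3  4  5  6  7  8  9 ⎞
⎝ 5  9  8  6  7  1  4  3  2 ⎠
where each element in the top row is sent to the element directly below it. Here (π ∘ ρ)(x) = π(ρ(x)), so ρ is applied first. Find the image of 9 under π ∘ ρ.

7

ρ(9) = 2, then π(2) = 7; composing gives (π ∘ ρ)(9) = 7.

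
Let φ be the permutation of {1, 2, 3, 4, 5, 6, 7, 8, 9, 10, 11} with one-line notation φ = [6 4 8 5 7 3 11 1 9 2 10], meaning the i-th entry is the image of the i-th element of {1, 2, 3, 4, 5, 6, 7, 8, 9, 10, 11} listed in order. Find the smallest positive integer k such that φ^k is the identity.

12

Writing φ as disjoint cycles, the cycle lengths are 6, 4, 1.
The order of φ is the least common multiple of its cycle lengths: lcm(6, 4) = 12.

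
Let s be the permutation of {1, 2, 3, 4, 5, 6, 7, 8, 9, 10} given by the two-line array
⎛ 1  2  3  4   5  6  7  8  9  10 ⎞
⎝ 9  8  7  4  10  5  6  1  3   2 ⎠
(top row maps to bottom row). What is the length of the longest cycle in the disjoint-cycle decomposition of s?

Decomposing into disjoint cycles gives (1, 9, 3, 7, 6, 5, 10, 2, 8); the longest has length 9.

9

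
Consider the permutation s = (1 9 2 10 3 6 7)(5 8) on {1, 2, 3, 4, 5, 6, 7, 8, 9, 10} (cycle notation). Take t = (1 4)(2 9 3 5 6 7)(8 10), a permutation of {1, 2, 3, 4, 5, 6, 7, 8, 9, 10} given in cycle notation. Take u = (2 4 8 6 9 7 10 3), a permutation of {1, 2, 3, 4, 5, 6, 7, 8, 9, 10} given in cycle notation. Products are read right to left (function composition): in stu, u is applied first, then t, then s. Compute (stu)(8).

Apply the permutations in order: u(8) = 6, then t(6) = 7, then s(7) = 1. So (stu)(8) = 1.

1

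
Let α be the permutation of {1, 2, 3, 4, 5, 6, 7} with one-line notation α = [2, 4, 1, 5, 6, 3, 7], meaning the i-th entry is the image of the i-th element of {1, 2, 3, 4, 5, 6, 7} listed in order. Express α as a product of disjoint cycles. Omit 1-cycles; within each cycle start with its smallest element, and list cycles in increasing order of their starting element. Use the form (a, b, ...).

Start at 1 and follow images: 1 → 2 → 4 → 5 → 6 → 3 → 1, giving the cycle (1, 2, 4, 5, 6, 3).
Repeating from the next unused element and collecting all non-trivial cycles gives (1, 2, 4, 5, 6, 3).

(1, 2, 4, 5, 6, 3)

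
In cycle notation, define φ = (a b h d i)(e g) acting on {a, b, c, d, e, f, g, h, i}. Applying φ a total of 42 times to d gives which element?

d lies in the 5-cycle (a b h d i).
On a 5-cycle, φ^5 is the identity, so φ^42 = φ^2 there (42 ≡ 2 mod 5).
Stepping 2 places around the cycle: d → i → a.

a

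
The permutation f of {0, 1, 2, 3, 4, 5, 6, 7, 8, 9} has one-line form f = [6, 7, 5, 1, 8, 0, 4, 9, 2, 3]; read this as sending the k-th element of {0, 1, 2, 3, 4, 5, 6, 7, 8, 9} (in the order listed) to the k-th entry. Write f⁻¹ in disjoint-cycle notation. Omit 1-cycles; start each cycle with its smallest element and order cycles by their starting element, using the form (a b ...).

The cycle decomposition of f is (0 6 4 8 2 5)(1 7 9 3).
The inverse reverses every cycle; in canonical form, f⁻¹ = (0 5 2 8 4 6)(1 3 9 7).

(0 5 2 8 4 6)(1 3 9 7)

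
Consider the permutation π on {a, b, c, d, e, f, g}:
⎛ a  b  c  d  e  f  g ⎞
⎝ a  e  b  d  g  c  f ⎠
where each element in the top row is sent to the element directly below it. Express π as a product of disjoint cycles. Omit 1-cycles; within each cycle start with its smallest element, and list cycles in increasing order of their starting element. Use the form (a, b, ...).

(b, e, g, f, c)

Start at b and follow images: b → e → g → f → c → b, giving the cycle (b, e, g, f, c).
Repeating from the next unused element and collecting all non-trivial cycles gives (b, e, g, f, c).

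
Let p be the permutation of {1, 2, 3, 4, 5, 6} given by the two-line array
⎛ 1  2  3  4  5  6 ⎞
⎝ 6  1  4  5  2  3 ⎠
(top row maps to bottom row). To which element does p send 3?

4

The entry below 3 in the array is 4, so p(3) = 4.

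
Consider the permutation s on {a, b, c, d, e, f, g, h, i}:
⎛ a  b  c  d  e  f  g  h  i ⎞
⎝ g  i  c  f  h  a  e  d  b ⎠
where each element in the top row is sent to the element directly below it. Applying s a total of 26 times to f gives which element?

g

Tracing f → a → … returns to f after 6 steps, so f lies in a 6-cycle (a g e h d f).
On a 6-cycle, s^6 is the identity, so s^26 = s^2 there (26 ≡ 2 mod 6).
Advancing 2 steps from f: f → a → g.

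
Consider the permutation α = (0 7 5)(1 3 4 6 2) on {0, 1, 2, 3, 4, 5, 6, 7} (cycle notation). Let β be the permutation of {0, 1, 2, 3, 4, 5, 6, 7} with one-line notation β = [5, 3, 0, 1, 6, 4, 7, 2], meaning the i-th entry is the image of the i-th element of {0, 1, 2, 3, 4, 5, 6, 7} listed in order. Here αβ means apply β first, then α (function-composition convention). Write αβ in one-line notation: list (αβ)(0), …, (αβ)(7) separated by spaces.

0 4 7 3 2 6 5 1

For each element, apply β then α: 0 → 5 → 0; 1 → 3 → 4; 2 → 0 → 7; 3 → 1 → 3; 4 → 6 → 2; 5 → 4 → 6; 6 → 7 → 5; 7 → 2 → 1.
Collecting the images, αβ = [0 4 7 3 2 6 5 1].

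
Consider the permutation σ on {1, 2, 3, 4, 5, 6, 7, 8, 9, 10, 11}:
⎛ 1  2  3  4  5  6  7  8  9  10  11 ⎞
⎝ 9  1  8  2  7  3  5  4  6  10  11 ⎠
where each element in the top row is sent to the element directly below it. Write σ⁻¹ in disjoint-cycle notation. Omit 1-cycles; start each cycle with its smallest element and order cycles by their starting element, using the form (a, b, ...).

First write σ in disjoint cycles: (1, 9, 6, 3, 8, 4, 2)(5, 7).
Reversing each cycle (and rotating so the smallest element leads) gives σ⁻¹ = (1, 2, 4, 8, 3, 6, 9)(5, 7).

(1, 2, 4, 8, 3, 6, 9)(5, 7)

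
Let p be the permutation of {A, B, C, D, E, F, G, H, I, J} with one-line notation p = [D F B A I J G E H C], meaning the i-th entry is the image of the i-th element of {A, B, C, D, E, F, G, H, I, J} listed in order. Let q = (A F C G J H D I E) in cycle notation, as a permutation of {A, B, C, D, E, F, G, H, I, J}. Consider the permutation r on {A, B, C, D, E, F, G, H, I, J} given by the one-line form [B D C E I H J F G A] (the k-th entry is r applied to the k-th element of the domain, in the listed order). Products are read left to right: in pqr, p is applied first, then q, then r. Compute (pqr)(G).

Chase G: p(G) = G; q(G) = J; r(J) = A. Hence (pqr)(G) = A.

A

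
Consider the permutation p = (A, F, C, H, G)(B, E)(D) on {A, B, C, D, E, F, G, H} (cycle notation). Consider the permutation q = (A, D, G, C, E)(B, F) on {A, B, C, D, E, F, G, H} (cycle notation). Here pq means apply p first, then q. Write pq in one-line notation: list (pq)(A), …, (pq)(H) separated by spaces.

B A H G F E D C

(pq)(x) = q(p(x)). Computing each image: q(p(A)) = q(F) = B, q(p(B)) = q(E) = A, q(p(C)) = q(H) = H, q(p(D)) = q(D) = G, q(p(E)) = q(B) = F, q(p(F)) = q(C) = E, q(p(G)) = q(A) = D, q(p(H)) = q(G) = C.
Hence pq = [B A H G F E D C].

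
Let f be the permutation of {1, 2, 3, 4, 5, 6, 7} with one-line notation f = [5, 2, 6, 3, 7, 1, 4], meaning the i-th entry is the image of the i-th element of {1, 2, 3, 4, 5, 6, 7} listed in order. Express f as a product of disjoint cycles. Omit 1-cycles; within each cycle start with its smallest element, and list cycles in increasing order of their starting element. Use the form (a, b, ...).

Iterating f from 1 gives 1 → 5 → 7 → 4 → 3 → 6 → 1; that is the 6-cycle (1, 5, 7, 4, 3, 6).
Continuing from each remaining unvisited element yields (1, 5, 7, 4, 3, 6).

(1, 5, 7, 4, 3, 6)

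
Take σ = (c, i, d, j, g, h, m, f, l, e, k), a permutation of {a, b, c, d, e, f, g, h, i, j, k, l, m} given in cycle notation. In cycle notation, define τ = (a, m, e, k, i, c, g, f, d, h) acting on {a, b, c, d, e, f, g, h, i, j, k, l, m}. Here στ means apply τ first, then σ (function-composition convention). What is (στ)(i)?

(στ)(i) = σ(τ(i)). τ(i) = c, then σ(c) = i. So (στ)(i) = i.

i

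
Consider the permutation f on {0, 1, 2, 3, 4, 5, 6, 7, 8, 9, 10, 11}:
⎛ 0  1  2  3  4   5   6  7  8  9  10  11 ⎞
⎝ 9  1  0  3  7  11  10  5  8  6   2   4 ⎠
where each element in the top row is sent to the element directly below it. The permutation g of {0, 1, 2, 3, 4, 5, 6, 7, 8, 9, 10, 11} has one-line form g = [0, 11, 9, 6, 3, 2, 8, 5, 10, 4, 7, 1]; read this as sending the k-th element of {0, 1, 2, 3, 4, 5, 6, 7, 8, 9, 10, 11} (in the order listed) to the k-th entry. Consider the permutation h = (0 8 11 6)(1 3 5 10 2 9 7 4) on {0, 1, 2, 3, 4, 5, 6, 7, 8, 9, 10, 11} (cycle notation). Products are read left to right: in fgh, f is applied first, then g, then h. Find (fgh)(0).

Chase 0: f(0) = 9; g(9) = 4; h(4) = 1. Hence (fgh)(0) = 1.

1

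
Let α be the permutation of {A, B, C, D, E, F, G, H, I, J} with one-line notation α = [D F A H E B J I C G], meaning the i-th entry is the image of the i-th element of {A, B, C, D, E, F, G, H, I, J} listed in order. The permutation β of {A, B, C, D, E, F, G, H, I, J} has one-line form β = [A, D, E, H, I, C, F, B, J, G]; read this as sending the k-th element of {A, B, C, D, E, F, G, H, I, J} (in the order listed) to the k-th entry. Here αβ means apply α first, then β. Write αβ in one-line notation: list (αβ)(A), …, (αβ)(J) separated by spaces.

H C A B I D G J E F

(αβ)(x) = β(α(x)). Computing each image: β(α(A)) = β(D) = H, β(α(B)) = β(F) = C, β(α(C)) = β(A) = A, β(α(D)) = β(H) = B, β(α(E)) = β(E) = I, β(α(F)) = β(B) = D, β(α(G)) = β(J) = G, β(α(H)) = β(I) = J, β(α(I)) = β(C) = E, β(α(J)) = β(G) = F.
Hence αβ = [H C A B I D G J E F].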